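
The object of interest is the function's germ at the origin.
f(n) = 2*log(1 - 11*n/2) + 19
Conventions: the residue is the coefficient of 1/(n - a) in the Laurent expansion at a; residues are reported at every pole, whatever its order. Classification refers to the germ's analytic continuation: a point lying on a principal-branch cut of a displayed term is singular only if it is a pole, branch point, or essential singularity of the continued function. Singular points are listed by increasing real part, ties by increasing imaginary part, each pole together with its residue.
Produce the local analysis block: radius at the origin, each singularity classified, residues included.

Radius of convergence at 0: 2/11.
At 2/11: a logarithmic branch point.

Branch term (2)*log(1 - n/(2/11)): its argument vanishes at n = 2/11, a logarithmic branch point, modulus 2/11.
The radius of convergence is the smallest modulus among the singular points: 2/11.


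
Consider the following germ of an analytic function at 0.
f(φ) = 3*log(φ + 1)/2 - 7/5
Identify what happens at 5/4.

There is no denominator, hence no pole anywhere.
Branch term log(1 - φ/(-1)): argument at 5/4 is 9/4, nonzero, so 5/4 is not its branch point (a point on a principal cut is still regular for the continued germ).
So the germ continues analytically to 5/4.

The point is a regular point.


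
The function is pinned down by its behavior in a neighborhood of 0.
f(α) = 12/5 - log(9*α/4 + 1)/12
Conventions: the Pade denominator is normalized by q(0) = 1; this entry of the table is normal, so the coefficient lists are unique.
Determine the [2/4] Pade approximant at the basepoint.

The Pade approximant has numerator coefficients [12/5, 29796123/4208240, 786437991/168329600]; denominator coefficients [1, 637191/210412, 430137/205280, 98901/3366592, -274833/53865472].

Taylor coefficients needed (expand at 0): a_0 = 12/5, a_1 = -3/16, a_2 = 27/128, a_3 = -81/256, a_4 = 2187/4096, a_5 = -19683/20480, a_6 = 59049/32768.
Write the denominator as Q(α) = 1 + q1*α + q2*α^2 + q3*α^3 + q4*α^4. Requiring Q*f - P = O(α^7) with deg P <= 2 kills the coefficients of α^3..α^6 in Q*f:
  α^3: a_3 + q1*a_2 + q2*a_1 + q3*a_0 = 0, i.e. -81/256 + (27/128)*q1 + (-3/16)*q2 + (12/5)*q3 = 0.
  α^4: a_4 + q1*a_3 + q2*a_2 + q3*a_1 + q4*a_0 = 0, i.e. 2187/4096 + (-81/256)*q1 + (27/128)*q2 + (-3/16)*q3 + (12/5)*q4 = 0.
  α^5: a_5 + q1*a_4 + q2*a_3 + q3*a_2 + q4*a_1 = 0, i.e. -19683/20480 + (2187/4096)*q1 + (-81/256)*q2 + (27/128)*q3 + (-3/16)*q4 = 0.
  α^6: a_6 + q1*a_5 + q2*a_4 + q3*a_3 + q4*a_2 = 0, i.e. 59049/32768 + (-19683/20480)*q1 + (2187/4096)*q2 + (-81/256)*q3 + (27/128)*q4 = 0.
Solving this linear system: q1 = 637191/210412, q2 = 430137/205280, q3 = 98901/3366592, q4 = -274833/53865472.
The numerator is Q*f truncated at degree 2: P0 = a_0 = 12/5; P1 = a_1 + q1*a_0 = 29796123/4208240; P2 = a_2 + q1*a_1 + q2*a_0 = 786437991/168329600.


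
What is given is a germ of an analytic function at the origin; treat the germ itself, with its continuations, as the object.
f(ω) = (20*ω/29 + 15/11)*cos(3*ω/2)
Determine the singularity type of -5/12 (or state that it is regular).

The point is a regular point.

There is no denominator, hence no pole anywhere.
The factor cos(3*ω/2) is entire.
So the germ continues analytically to -5/12.


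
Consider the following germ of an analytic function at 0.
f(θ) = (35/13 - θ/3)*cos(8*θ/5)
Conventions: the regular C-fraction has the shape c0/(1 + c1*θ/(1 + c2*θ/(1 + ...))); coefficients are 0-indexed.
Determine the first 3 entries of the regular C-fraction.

Taylor coefficients (expand at 0): a_0 = 35/13, a_1 = -1/3, a_2 = -224/65.
c0 = a_0 = 35/13. Peel one level at a time: if S = 1 + c*θ/S' with S'(0) = 1, then c is the θ-coefficient of S and S' = c*θ/(S - 1).
S_1 = c0/f = 1 + (13/105)*θ + (14281/11025)*θ^2 + ...; c1 = 13/105.
S_2 = c1*θ/(S_1 - 1) = 1 + (-14281/1365)*θ + ...; c2 = -14281/1365.

The regular C-fraction coefficients are [35/13, 13/105, -14281/1365].


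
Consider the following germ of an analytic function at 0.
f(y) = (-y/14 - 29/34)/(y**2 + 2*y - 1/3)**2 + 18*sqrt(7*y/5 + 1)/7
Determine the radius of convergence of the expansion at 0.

Denominator factor (y**2 + 2*y - 1/3)^2: discriminant 16/3, real irrational roots -1 + (2/3)*sqrt(3) and -1 - (2/3)*sqrt(3); poles of order 2, moduli -1 + (2/3)*sqrt(3) and 1 + (2/3)*sqrt(3).
Branch term (18/7)*sqrt(1 - y/(-5/7)): its argument vanishes at y = -5/7, a square-root branch point, modulus 5/7.
The radius of convergence is the smallest modulus among the singular points: -1 + (2/3)*sqrt(3).

The radius of convergence is -1 + (2/3)*sqrt(3).


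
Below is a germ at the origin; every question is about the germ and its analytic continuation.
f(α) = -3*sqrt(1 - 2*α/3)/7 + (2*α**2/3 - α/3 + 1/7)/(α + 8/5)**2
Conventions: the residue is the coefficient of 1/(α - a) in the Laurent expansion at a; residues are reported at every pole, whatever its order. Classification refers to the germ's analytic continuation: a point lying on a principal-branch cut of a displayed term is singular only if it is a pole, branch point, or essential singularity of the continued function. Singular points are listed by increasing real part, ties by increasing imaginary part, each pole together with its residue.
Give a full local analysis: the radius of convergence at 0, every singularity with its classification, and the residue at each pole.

Denominator factor (α + 8/5)^2: pole of order 2 at -8/5, modulus 8/5.
Branch term (-3/7)*sqrt(1 - α/(3/2)): its argument vanishes at α = 3/2, a square-root branch point, modulus 3/2.
The radius of convergence is the smallest modulus among the singular points: 3/2.
The branch term is analytic at -8/5 and contributes nothing to the residue; only the rational part matters.
At the order-2 pole -8/5 set g(α) = (α - (-8/5))^2*(rational part) = 2*α**2/3 - α/3 + 1/7.
Order-2 pole: residue = g'(a); g'(-8/5) = -37/15, so the residue is -37/15.
List the singular points by increasing real part (a conjugate pair: the negative imaginary part first).

Radius of convergence at 0: 3/2.
At -8/5: a pole of order 2; residue -37/15.
At 3/2: an algebraic (square-root) branch point.


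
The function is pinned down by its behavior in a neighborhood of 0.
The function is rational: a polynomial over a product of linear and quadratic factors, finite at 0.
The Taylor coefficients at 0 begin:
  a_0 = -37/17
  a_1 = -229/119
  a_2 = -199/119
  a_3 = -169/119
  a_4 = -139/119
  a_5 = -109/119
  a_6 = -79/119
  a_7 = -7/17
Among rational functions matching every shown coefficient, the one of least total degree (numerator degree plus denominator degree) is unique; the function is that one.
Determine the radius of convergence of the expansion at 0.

The radius of convergence is 1.

No rational of total degree below 3 reproduces all 8 coefficients; solving the [1/2] Pade equations on them gives f(d) = (17*d/7 - 37/17)/(d - 1)**2, whose expansion matches every shown term.
Denominator factor (d - 1)^2: pole of order 2 at 1, modulus 1.
The radius of convergence is the smallest modulus among the singular points: 1.


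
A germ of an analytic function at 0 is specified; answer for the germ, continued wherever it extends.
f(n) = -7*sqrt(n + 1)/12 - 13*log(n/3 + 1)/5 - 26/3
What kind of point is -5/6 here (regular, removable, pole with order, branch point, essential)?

There is no denominator, hence no pole anywhere.
Branch term sqrt(1 - n/(-1)): argument at -5/6 is 1/6, nonzero, so -5/6 is not its branch point (a point on a principal cut is still regular for the continued germ).
Branch term log(1 - n/(-3)): argument at -5/6 is 13/18, nonzero, so -5/6 is not its branch point (a point on a principal cut is still regular for the continued germ).
So the germ continues analytically to -5/6.

The point is a regular point.


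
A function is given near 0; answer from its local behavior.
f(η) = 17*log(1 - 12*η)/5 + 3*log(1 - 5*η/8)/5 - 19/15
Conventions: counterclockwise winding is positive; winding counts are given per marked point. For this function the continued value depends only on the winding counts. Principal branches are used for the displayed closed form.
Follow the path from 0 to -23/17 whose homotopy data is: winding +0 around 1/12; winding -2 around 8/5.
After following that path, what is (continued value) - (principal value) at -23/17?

Continued minus principal equals -(12/5)*pi*i.

The rational part is single-valued and drops out of the difference; each branch term changes only by its own monodromy.
(3/5)*log(1 - η/(8/5)): each positive loop around 8/5 adds 2*pi*i to the log, so winding -2 contributes (3/5)*(-2)*2*pi*i = -(12/5)*pi*i.
(17/5)*log(1 - η/(1/12)): winding 0 around 1/12, so this term returns to its principal value, contribution 0.
Summing the contributions at η = -23/17 gives -(12/5)*pi*i.


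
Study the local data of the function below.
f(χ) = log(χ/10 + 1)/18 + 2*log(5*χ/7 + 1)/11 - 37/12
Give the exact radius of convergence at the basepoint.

Branch term (1/18)*log(1 - χ/(-10)): its argument vanishes at χ = -10, a logarithmic branch point, modulus 10.
Branch term (2/11)*log(1 - χ/(-7/5)): its argument vanishes at χ = -7/5, a logarithmic branch point, modulus 7/5.
The radius of convergence is the smallest modulus among the singular points: 7/5.

The radius of convergence is 7/5.


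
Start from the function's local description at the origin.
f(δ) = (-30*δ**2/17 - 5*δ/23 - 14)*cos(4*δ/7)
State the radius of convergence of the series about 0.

The factor cos(4*δ/7) is entire and contributes no finite singular point.
The polynomial part has no poles.
No finite singular points: the Taylor series at 0 converges everywhere.

The radius of convergence is infinite.


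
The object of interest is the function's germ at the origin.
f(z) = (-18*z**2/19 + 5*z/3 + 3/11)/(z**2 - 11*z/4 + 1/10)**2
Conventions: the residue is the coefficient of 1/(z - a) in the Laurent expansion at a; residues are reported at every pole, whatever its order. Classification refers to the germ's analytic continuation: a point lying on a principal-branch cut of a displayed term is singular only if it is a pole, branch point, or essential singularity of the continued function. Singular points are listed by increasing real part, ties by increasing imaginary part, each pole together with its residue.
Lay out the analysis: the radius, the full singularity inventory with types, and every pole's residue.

Radius of convergence at 0: 11/8 - (1/40)*sqrt(2865).
At 11/8 - (1/40)*sqrt(2865): a pole of order 2; residue (991024/205862283)*sqrt(2865).
At 11/8 + (1/40)*sqrt(2865): a pole of order 2; residue -(991024/205862283)*sqrt(2865).


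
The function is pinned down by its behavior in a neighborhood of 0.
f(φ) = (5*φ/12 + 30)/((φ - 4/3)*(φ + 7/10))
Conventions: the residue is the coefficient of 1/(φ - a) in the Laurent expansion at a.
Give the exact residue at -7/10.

The residue is -3565/244.

At the order-1 pole -7/10 set g(φ) = (φ - (-7/10))*f(φ) = (5*φ/12 + 30)/(φ - 4/3).
Simple pole: residue = g(a) at a = -7/10, which is -3565/244.


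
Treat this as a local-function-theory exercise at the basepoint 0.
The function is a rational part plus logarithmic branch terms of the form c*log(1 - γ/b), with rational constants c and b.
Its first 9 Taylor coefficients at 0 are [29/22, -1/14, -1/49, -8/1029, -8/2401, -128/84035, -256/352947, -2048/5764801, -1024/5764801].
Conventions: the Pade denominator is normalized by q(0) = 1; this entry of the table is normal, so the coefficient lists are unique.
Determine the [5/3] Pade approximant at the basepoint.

The Pade approximant has numerator coefficients [29/22, -457/308, 7807/15092, -1241/22638, 4/16807, 4/588245]; denominator coefficients [1, -15/14, 120/343, -80/2401].

Taylor coefficients needed (read off): a_0 = 29/22, a_1 = -1/14, a_2 = -1/49, a_3 = -8/1029, a_4 = -8/2401, a_5 = -128/84035, a_6 = -256/352947, a_7 = -2048/5764801, a_8 = -1024/5764801.
Write the denominator as Q(γ) = 1 + q1*γ + q2*γ^2 + q3*γ^3. Requiring Q*f - P = O(γ^9) with deg P <= 5 kills the coefficients of γ^6..γ^8 in Q*f:
  γ^6: a_6 + q1*a_5 + q2*a_4 + q3*a_3 = 0, i.e. -256/352947 + (-128/84035)*q1 + (-8/2401)*q2 + (-8/1029)*q3 = 0.
  γ^7: a_7 + q1*a_6 + q2*a_5 + q3*a_4 = 0, i.e. -2048/5764801 + (-256/352947)*q1 + (-128/84035)*q2 + (-8/2401)*q3 = 0.
  γ^8: a_8 + q1*a_7 + q2*a_6 + q3*a_5 = 0, i.e. -1024/5764801 + (-2048/5764801)*q1 + (-256/352947)*q2 + (-128/84035)*q3 = 0.
Solving this linear system: q1 = -15/14, q2 = 120/343, q3 = -80/2401.
The numerator is Q*f truncated at degree 5: P0 = a_0 = 29/22; P1 = a_1 + q1*a_0 = -457/308; P2 = a_2 + q1*a_1 + q2*a_0 = 7807/15092; P3 = a_3 + q1*a_2 + q2*a_1 + q3*a_0 = -1241/22638; P4 = a_4 + q1*a_3 + q2*a_2 + q3*a_1 = 4/16807; P5 = a_5 + q1*a_4 + q2*a_3 + q3*a_2 = 4/588245.


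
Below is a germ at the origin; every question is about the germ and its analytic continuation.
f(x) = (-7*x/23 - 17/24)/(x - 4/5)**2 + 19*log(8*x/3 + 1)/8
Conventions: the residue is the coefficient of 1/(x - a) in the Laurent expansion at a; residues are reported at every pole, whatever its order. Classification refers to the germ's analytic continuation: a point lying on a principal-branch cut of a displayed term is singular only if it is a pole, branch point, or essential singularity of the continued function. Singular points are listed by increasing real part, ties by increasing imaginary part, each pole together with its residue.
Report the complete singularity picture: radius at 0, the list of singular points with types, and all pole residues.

Denominator factor (x - 4/5)^2: pole of order 2 at 4/5, modulus 4/5.
Branch term (19/8)*log(1 - x/(-3/8)): its argument vanishes at x = -3/8, a logarithmic branch point, modulus 3/8.
The radius of convergence is the smallest modulus among the singular points: 3/8.
The branch term is analytic at 4/5 and contributes nothing to the residue; only the rational part matters.
At the order-2 pole 4/5 set g(x) = (x - (4/5))^2*(rational part) = -7*x/23 - 17/24.
Order-2 pole: residue = g'(a); g'(4/5) = -7/23, so the residue is -7/23.
List the singular points by increasing real part (a conjugate pair: the negative imaginary part first).

Radius of convergence at 0: 3/8.
At -3/8: a logarithmic branch point.
At 4/5: a pole of order 2; residue -7/23.


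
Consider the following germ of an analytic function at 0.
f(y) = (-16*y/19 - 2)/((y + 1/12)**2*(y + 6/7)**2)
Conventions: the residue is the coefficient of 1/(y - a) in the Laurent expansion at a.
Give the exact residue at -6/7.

At the order-2 pole -6/7 set g(y) = (y - (-6/7))^2*f(y) = (-16*y/19 - 2)/(y + 1/12)**2.
Order-2 pole: residue = g'(a); g'(-6/7) = -7225344/1043575, so the residue is -7225344/1043575.

The residue is -7225344/1043575.


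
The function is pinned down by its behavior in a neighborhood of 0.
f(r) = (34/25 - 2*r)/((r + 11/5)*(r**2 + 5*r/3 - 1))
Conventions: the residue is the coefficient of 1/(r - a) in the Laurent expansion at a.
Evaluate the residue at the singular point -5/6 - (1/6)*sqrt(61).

The factor r**2 + 5*r/3 - 1 splits as (r - a)(r - a') with a = -5/6 - (1/6)*sqrt(61), a' = -5/6 + (1/6)*sqrt(61). At the order-1 pole a set g(r) = (r - a)*f(r) = [(34/25 - 2*r)/(r + 11/5)] / (r - a').
Simple pole: residue = g(a) at a = -5/6 - (1/6)*sqrt(61), which is -216/13 - (8466/3965)*sqrt(61).

The residue is -216/13 - (8466/3965)*sqrt(61).


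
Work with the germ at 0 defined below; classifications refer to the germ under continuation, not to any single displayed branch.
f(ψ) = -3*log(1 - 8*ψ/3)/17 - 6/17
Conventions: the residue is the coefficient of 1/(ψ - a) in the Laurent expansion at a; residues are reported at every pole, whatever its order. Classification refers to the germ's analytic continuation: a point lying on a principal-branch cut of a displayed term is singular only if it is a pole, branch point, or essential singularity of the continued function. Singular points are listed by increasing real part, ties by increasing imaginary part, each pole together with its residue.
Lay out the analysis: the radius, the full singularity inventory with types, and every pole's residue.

Radius of convergence at 0: 3/8.
At 3/8: a logarithmic branch point.

Branch term (-3/17)*log(1 - ψ/(3/8)): its argument vanishes at ψ = 3/8, a logarithmic branch point, modulus 3/8.
The radius of convergence is the smallest modulus among the singular points: 3/8.


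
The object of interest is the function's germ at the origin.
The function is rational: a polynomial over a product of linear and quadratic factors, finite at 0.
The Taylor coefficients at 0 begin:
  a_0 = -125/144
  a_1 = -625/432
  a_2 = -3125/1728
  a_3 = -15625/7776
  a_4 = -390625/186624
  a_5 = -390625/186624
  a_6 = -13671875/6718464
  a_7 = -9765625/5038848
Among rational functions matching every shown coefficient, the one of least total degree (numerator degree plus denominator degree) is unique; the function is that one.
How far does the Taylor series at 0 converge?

No rational of total degree below 2 reproduces all 8 coefficients; solving the [0/2] Pade equations on them gives f(θ) = -5/(4*(θ - 6/5)**2), whose expansion matches every shown term.
Denominator factor (θ - 6/5)^2: pole of order 2 at 6/5, modulus 6/5.
The radius of convergence is the smallest modulus among the singular points: 6/5.

The radius of convergence is 6/5.


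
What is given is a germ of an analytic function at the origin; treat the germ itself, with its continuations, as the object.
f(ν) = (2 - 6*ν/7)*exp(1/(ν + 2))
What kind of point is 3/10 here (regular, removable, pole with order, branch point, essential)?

The point is a regular point.

There is no denominator, hence no pole anywhere.
The essential point of exp(1/(ν - (-2))) is -2, not 3/10.
So the germ continues analytically to 3/10.


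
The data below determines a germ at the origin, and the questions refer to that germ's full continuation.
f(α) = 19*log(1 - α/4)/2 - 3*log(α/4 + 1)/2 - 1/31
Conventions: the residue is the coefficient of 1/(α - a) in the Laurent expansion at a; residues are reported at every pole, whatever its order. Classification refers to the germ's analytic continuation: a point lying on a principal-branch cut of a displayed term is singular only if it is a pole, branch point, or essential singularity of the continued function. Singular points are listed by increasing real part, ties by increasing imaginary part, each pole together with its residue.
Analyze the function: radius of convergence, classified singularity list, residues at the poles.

Radius of convergence at 0: 4.
At -4: a logarithmic branch point.
At 4: a logarithmic branch point.

Branch term (-3/2)*log(1 - α/(-4)): its argument vanishes at α = -4, a logarithmic branch point, modulus 4.
Branch term (19/2)*log(1 - α/(4)): its argument vanishes at α = 4, a logarithmic branch point, modulus 4.
The radius of convergence is the smallest modulus among the singular points: 4.
List the singular points by increasing real part (a conjugate pair: the negative imaginary part first).


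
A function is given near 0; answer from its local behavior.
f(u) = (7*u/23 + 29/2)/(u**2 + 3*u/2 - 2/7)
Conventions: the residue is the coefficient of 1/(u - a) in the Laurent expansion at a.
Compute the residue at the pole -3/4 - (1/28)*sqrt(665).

The factor u**2 + 3*u/2 - 2/7 splits as (u - a)(u - a') with a = -3/4 - (1/28)*sqrt(665), a' = -3/4 + (1/28)*sqrt(665). At the order-1 pole a set g(u) = (u - a)*f(u) = [7*u/23 + 29/2] / (u - a').
Simple pole: residue = g(a) at a = -3/4 - (1/28)*sqrt(665), which is 7/46 - (1313/4370)*sqrt(665).

The residue is 7/46 - (1313/4370)*sqrt(665).


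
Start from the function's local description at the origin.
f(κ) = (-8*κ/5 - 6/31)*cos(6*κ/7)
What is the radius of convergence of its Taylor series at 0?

The factor cos(6*κ/7) is entire and contributes no finite singular point.
The polynomial part has no poles.
No finite singular points: the Taylor series at 0 converges everywhere.

The radius of convergence is infinite.


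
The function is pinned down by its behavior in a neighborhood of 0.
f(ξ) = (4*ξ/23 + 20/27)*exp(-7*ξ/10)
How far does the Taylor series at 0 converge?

The radius of convergence is infinite.

The factor exp(-7*ξ/10) is entire and contributes no finite singular point.
The polynomial part has no poles.
No finite singular points: the Taylor series at 0 converges everywhere.


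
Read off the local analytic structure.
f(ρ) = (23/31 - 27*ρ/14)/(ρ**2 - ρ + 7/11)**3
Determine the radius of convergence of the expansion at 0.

The radius of convergence is (1/11)*sqrt(77).

Denominator factor (ρ**2 - ρ + 7/11)^3: discriminant -17/11, complex-conjugate roots (1/2) + ((1/22)*sqrt(187))*i and (1/2) - ((1/22)*sqrt(187))*i; poles of order 3, moduli (1/11)*sqrt(77) and (1/11)*sqrt(77).
The radius of convergence is the smallest modulus among the singular points: (1/11)*sqrt(77).


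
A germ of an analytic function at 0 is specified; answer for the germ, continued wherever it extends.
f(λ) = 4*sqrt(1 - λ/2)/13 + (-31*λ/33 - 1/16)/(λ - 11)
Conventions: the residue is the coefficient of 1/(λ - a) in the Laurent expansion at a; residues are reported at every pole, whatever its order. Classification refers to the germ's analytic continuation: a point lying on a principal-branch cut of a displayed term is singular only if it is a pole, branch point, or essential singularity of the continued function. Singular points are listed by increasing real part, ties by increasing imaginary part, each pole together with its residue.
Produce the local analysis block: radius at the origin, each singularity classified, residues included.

Radius of convergence at 0: 2.
At 2: an algebraic (square-root) branch point.
At 11: a pole of order 1; residue -499/48.

Denominator factor (λ - 11): pole of order 1 at 11, modulus 11.
Branch term (4/13)*sqrt(1 - λ/(2)): its argument vanishes at λ = 2, a square-root branch point, modulus 2.
The radius of convergence is the smallest modulus among the singular points: 2.
The branch term is analytic at 11 and contributes nothing to the residue; only the rational part matters.
At the order-1 pole 11 set g(λ) = (λ - (11))*(rational part) = -31*λ/33 - 1/16.
Simple pole: residue = g(a) at a = 11, which is -499/48.
List the singular points by increasing real part (a conjugate pair: the negative imaginary part first).


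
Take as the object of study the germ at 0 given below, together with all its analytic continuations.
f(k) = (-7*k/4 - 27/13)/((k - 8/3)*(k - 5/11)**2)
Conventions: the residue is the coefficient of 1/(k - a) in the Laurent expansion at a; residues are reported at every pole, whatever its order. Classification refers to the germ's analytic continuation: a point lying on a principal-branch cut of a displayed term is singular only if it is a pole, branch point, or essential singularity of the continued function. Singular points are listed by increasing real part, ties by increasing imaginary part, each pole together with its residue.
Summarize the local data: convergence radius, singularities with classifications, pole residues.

Radius of convergence at 0: 5/11.
At 5/11: a pole of order 2; residue 95469/69277.
At 8/3: a pole of order 1; residue -95469/69277.

Denominator factor (k - 8/3): pole of order 1 at 8/3, modulus 8/3.
Denominator factor (k - 5/11)^2: pole of order 2 at 5/11, modulus 5/11.
The radius of convergence is the smallest modulus among the singular points: 5/11.
At the order-2 pole 5/11 set g(k) = (k - (5/11))^2*f(k) = (-7*k/4 - 27/13)/(k - 8/3).
Order-2 pole: residue = g'(a); g'(5/11) = 95469/69277, so the residue is 95469/69277.
At the order-1 pole 8/3 set g(k) = (k - (8/3))*f(k) = (-7*k/4 - 27/13)/(k - 5/11)**2.
Simple pole: residue = g(a) at a = 8/3, which is -95469/69277.
List the singular points by increasing real part (a conjugate pair: the negative imaginary part first).


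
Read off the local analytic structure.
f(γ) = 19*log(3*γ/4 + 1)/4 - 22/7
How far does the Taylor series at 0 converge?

The radius of convergence is 4/3.

Branch term (19/4)*log(1 - γ/(-4/3)): its argument vanishes at γ = -4/3, a logarithmic branch point, modulus 4/3.
The radius of convergence is the smallest modulus among the singular points: 4/3.


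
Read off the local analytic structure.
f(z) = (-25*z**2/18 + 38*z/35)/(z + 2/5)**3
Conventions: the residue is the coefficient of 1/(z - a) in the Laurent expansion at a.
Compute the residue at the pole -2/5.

The residue is -25/18.

At the order-3 pole -2/5 set g(z) = (z - (-2/5))^3*f(z) = -25*z**2/18 + 38*z/35.
Order-3 pole: residue = g''(a)/2; g''(-2/5) = -25/9, so the residue is -25/18.


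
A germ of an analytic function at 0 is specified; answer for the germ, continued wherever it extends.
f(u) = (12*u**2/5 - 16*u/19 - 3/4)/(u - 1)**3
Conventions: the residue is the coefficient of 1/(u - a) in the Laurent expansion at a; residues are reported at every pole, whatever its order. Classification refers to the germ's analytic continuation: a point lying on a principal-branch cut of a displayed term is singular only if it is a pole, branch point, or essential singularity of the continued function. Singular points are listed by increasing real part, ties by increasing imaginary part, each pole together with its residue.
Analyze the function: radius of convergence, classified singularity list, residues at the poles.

Radius of convergence at 0: 1.
At 1: a pole of order 3; residue 12/5.

Denominator factor (u - 1)^3: pole of order 3 at 1, modulus 1.
The radius of convergence is the smallest modulus among the singular points: 1.
At the order-3 pole 1 set g(u) = (u - (1))^3*f(u) = 12*u**2/5 - 16*u/19 - 3/4.
Order-3 pole: residue = g''(a)/2; g''(1) = 24/5, so the residue is 12/5.


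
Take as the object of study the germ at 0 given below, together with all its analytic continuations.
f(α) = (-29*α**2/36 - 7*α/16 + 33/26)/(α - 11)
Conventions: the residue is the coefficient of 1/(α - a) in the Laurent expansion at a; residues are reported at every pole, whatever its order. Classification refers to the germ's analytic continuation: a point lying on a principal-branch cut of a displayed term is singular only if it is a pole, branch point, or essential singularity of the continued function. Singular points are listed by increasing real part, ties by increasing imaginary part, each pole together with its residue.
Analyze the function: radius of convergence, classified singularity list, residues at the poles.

Denominator factor (α - 11): pole of order 1 at 11, modulus 11.
The radius of convergence is the smallest modulus among the singular points: 11.
At the order-1 pole 11 set g(α) = (α - (11))*f(α) = -29*α**2/36 - 7*α/16 + 33/26.
Simple pole: residue = g(a) at a = 11, which is -189101/1872.

Radius of convergence at 0: 11.
At 11: a pole of order 1; residue -189101/1872.


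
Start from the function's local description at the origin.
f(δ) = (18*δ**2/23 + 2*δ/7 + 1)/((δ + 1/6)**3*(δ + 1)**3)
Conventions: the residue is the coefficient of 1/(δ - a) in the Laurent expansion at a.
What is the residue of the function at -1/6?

At the order-3 pole -1/6 set g(δ) = (δ - (-1/6))^3*f(δ) = (18*δ**2/23 + 2*δ/7 + 1)/(δ + 1)**3.
Order-3 pole: residue = g''(a)/2; g''(-1/6) = 2262816/71875, so the residue is 1131408/71875.

The residue is 1131408/71875.


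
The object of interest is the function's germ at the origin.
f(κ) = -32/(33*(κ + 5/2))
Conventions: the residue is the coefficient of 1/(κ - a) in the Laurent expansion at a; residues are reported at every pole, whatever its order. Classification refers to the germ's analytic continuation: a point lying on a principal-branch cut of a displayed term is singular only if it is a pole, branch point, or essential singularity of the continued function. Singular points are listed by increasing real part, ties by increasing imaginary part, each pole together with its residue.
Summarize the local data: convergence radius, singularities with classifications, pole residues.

Denominator factor (κ + 5/2): pole of order 1 at -5/2, modulus 5/2.
The radius of convergence is the smallest modulus among the singular points: 5/2.
At the order-1 pole -5/2 set g(κ) = (κ - (-5/2))*f(κ) = -32/33.
Simple pole: residue = g(a) at a = -5/2, which is -32/33.

Radius of convergence at 0: 5/2.
At -5/2: a pole of order 1; residue -32/33.


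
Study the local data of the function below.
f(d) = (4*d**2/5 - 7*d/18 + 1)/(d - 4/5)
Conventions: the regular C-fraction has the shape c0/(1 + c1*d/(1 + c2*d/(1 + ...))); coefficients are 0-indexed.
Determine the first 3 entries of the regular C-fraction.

The regular C-fraction coefficients are [-5/4, -31/36, -3677/2790].

Taylor coefficients (expand at 0): a_0 = -5/4, a_1 = -155/144, a_2 = -1351/576.
c0 = a_0 = -5/4. Peel one level at a time: if S = 1 + c*d/S' with S'(0) = 1, then c is the d-coefficient of S and S' = c*d/(S - 1).
S_1 = c0/f = 1 + (-31/36)*d + (-3677/3240)*d^2 + ...; c1 = -31/36.
S_2 = c1*d/(S_1 - 1) = 1 + (-3677/2790)*d + ...; c2 = -3677/2790.


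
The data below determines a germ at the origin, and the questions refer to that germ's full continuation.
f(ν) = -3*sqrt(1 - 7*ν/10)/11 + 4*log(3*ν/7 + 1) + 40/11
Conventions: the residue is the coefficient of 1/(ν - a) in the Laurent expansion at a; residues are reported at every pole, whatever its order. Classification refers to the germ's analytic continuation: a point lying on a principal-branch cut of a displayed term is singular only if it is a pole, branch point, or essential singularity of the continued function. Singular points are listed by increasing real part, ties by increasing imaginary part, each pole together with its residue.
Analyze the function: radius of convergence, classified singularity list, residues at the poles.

Branch term (4)*log(1 - ν/(-7/3)): its argument vanishes at ν = -7/3, a logarithmic branch point, modulus 7/3.
Branch term (-3/11)*sqrt(1 - ν/(10/7)): its argument vanishes at ν = 10/7, a square-root branch point, modulus 10/7.
The radius of convergence is the smallest modulus among the singular points: 10/7.
List the singular points by increasing real part (a conjugate pair: the negative imaginary part first).

Radius of convergence at 0: 10/7.
At -7/3: a logarithmic branch point.
At 10/7: an algebraic (square-root) branch point.


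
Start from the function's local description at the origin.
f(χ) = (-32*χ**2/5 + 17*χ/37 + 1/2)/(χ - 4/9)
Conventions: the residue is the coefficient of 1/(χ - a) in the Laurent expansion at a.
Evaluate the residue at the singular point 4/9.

The residue is -16783/29970.

At the order-1 pole 4/9 set g(χ) = (χ - (4/9))*f(χ) = -32*χ**2/5 + 17*χ/37 + 1/2.
Simple pole: residue = g(a) at a = 4/9, which is -16783/29970.


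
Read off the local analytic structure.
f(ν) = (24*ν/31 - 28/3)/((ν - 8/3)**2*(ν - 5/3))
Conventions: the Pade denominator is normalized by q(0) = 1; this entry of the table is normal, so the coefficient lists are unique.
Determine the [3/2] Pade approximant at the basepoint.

The Pade approximant has numerator coefficients [63/80, 42828733233/304673904880, 9084882807/304673904880, 1297840401/304673904880]; denominator coefficients [1, -2674609587/2457047620, 11684313369/39312761920].

Taylor coefficients needed (expand at 0): a_0 = 63/80, a_1 = 49491/49600, a_2 = 3499443/3968000, a_3 = 26494533/39680000, a_4 = 2950348293/6348800000, a_5 = 39033232641/126976000000.
Write the denominator as Q(ν) = 1 + q1*ν + q2*ν^2. Requiring Q*f - P = O(ν^6) with deg P <= 3 kills the coefficients of ν^4..ν^5 in Q*f:
  ν^4: a_4 + q1*a_3 + q2*a_2 = 0, i.e. 2950348293/6348800000 + (26494533/39680000)*q1 + (3499443/3968000)*q2 = 0.
  ν^5: a_5 + q1*a_4 + q2*a_3 = 0, i.e. 39033232641/126976000000 + (2950348293/6348800000)*q1 + (26494533/39680000)*q2 = 0.
Solving this linear system: q1 = -2674609587/2457047620, q2 = 11684313369/39312761920.
The numerator is Q*f truncated at degree 3: P0 = a_0 = 63/80; P1 = a_1 + q1*a_0 = 42828733233/304673904880; P2 = a_2 + q1*a_1 + q2*a_0 = 9084882807/304673904880; P3 = a_3 + q1*a_2 + q2*a_1 = 1297840401/304673904880.


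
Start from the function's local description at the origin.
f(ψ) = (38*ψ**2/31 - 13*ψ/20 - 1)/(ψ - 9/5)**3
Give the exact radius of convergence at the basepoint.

Denominator factor (ψ - 9/5)^3: pole of order 3 at 9/5, modulus 9/5.
The radius of convergence is the smallest modulus among the singular points: 9/5.

The radius of convergence is 9/5.


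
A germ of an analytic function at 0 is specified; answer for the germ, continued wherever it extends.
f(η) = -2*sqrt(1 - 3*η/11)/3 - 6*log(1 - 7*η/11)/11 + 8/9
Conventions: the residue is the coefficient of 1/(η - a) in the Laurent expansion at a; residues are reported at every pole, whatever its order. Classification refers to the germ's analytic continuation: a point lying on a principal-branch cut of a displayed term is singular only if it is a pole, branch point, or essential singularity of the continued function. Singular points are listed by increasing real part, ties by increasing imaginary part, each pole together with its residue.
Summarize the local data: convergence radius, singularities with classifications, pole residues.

Branch term (-6/11)*log(1 - η/(11/7)): its argument vanishes at η = 11/7, a logarithmic branch point, modulus 11/7.
Branch term (-2/3)*sqrt(1 - η/(11/3)): its argument vanishes at η = 11/3, a square-root branch point, modulus 11/3.
The radius of convergence is the smallest modulus among the singular points: 11/7.
List the singular points by increasing real part (a conjugate pair: the negative imaginary part first).

Radius of convergence at 0: 11/7.
At 11/7: a logarithmic branch point.
At 11/3: an algebraic (square-root) branch point.


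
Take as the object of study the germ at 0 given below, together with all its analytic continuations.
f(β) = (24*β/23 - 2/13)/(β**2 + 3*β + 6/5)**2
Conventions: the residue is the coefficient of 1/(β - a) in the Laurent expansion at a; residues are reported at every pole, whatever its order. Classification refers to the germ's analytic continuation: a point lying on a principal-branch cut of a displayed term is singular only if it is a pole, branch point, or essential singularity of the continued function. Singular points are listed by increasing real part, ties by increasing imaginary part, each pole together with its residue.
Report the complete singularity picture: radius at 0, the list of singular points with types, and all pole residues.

Denominator factor (β**2 + 3*β + 6/5)^2: discriminant 21/5, real irrational roots -3/2 + (1/10)*sqrt(105) and -3/2 - (1/10)*sqrt(105); poles of order 2, moduli 3/2 - (1/10)*sqrt(105) and 3/2 + (1/10)*sqrt(105).
The radius of convergence is the smallest modulus among the singular points: 3/2 - (1/10)*sqrt(105).
The factor β**2 + 3*β + 6/5 splits as (β - a)(β - a') with a = -3/2 - (1/10)*sqrt(105), a' = -3/2 + (1/10)*sqrt(105). At the order-2 pole a set g(β) = (β - a)^2*f(β) = [24*β/23 - 2/13] / (β - a')^2.
Order-2 pole: residue = g'(a); g'(-3/2 - (1/10)*sqrt(105)) = -(5140/131859)*sqrt(105), so the residue is -(5140/131859)*sqrt(105).
The factor β**2 + 3*β + 6/5 splits as (β - a)(β - a') with a = -3/2 + (1/10)*sqrt(105), a' = -3/2 - (1/10)*sqrt(105). At the order-2 pole a set g(β) = (β - a)^2*f(β) = [24*β/23 - 2/13] / (β - a')^2.
Order-2 pole: residue = g'(a); g'(-3/2 + (1/10)*sqrt(105)) = (5140/131859)*sqrt(105), so the residue is (5140/131859)*sqrt(105).
List the singular points by increasing real part (a conjugate pair: the negative imaginary part first).

Radius of convergence at 0: 3/2 - (1/10)*sqrt(105).
At -3/2 - (1/10)*sqrt(105): a pole of order 2; residue -(5140/131859)*sqrt(105).
At -3/2 + (1/10)*sqrt(105): a pole of order 2; residue (5140/131859)*sqrt(105).


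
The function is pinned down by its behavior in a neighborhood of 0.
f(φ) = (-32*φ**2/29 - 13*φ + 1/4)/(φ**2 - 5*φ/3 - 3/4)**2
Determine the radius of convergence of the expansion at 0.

Denominator factor (φ**2 - 5*φ/3 - 3/4)^2: discriminant 52/9, real irrational roots 5/6 + (1/3)*sqrt(13) and 5/6 - (1/3)*sqrt(13); poles of order 2, moduli 5/6 + (1/3)*sqrt(13) and -5/6 + (1/3)*sqrt(13).
The radius of convergence is the smallest modulus among the singular points: -5/6 + (1/3)*sqrt(13).

The radius of convergence is -5/6 + (1/3)*sqrt(13).


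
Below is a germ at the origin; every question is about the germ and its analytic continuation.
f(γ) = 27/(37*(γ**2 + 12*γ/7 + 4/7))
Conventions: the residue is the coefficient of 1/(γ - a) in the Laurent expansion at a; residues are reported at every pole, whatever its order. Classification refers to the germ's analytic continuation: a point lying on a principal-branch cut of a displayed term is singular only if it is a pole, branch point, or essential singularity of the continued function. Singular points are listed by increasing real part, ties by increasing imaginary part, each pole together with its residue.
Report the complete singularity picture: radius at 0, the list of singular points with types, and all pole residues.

Denominator factor (γ**2 + 12*γ/7 + 4/7): discriminant 32/49, real irrational roots -6/7 + (2/7)*sqrt(2) and -6/7 - (2/7)*sqrt(2); poles of order 1, moduli 6/7 - (2/7)*sqrt(2) and 6/7 + (2/7)*sqrt(2).
The radius of convergence is the smallest modulus among the singular points: 6/7 - (2/7)*sqrt(2).
The factor γ**2 + 12*γ/7 + 4/7 splits as (γ - a)(γ - a') with a = -6/7 - (2/7)*sqrt(2), a' = -6/7 + (2/7)*sqrt(2). At the order-1 pole a set g(γ) = (γ - a)*f(γ) = [27/37] / (γ - a').
Simple pole: residue = g(a) at a = -6/7 - (2/7)*sqrt(2), which is -(189/296)*sqrt(2).
The factor γ**2 + 12*γ/7 + 4/7 splits as (γ - a)(γ - a') with a = -6/7 + (2/7)*sqrt(2), a' = -6/7 - (2/7)*sqrt(2). At the order-1 pole a set g(γ) = (γ - a)*f(γ) = [27/37] / (γ - a').
Simple pole: residue = g(a) at a = -6/7 + (2/7)*sqrt(2), which is (189/296)*sqrt(2).
List the singular points by increasing real part (a conjugate pair: the negative imaginary part first).

Radius of convergence at 0: 6/7 - (2/7)*sqrt(2).
At -6/7 - (2/7)*sqrt(2): a pole of order 1; residue -(189/296)*sqrt(2).
At -6/7 + (2/7)*sqrt(2): a pole of order 1; residue (189/296)*sqrt(2).


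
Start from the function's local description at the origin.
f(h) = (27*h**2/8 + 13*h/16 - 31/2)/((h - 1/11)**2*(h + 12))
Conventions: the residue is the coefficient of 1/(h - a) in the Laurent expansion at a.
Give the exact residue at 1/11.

At the order-2 pole 1/11 set g(h) = (h - (1/11))^2*f(h) = (27*h**2/8 + 13*h/16 - 31/2)/(h + 12).
Order-2 pole: residue = g'(a); g'(1/11) = 1663/7448, so the residue is 1663/7448.

The residue is 1663/7448.


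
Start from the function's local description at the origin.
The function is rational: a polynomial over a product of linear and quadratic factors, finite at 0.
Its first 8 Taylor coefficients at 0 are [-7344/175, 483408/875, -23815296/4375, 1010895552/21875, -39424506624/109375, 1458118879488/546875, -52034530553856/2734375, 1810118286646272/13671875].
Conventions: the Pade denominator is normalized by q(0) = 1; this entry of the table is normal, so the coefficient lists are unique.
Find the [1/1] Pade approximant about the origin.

Taylor coefficients needed (read off): a_0 = -7344/175, a_1 = 483408/875, a_2 = -23815296/4375.
Write the denominator as Q(ψ) = 1 + q1*ψ. Requiring Q*f - P = O(ψ^3) with deg P <= 1 kills the coefficients of ψ^2..ψ^2 in Q*f:
  ψ^2: a_2 + q1*a_1 = 0, i.e. -23815296/4375 + (483408/875)*q1 = 0.
Solving this linear system: q1 = 18376/1865.
The numerator is Q*f truncated at degree 1: P0 = a_0 = -7344/175; P1 = a_1 + q1*a_0 = 9071568/65275.

The Pade approximant has numerator coefficients [-7344/175, 9071568/65275]; denominator coefficients [1, 18376/1865].


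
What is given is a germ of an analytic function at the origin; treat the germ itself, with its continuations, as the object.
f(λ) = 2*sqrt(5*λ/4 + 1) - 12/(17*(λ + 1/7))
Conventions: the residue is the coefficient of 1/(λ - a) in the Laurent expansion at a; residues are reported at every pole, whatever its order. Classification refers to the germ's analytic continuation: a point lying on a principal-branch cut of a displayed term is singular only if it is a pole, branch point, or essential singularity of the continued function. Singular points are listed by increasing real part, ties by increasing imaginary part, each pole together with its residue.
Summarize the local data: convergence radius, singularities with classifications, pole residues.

Denominator factor (λ + 1/7): pole of order 1 at -1/7, modulus 1/7.
Branch term (2)*sqrt(1 - λ/(-4/5)): its argument vanishes at λ = -4/5, a square-root branch point, modulus 4/5.
The radius of convergence is the smallest modulus among the singular points: 1/7.
The branch term is analytic at -1/7 and contributes nothing to the residue; only the rational part matters.
At the order-1 pole -1/7 set g(λ) = (λ - (-1/7))*(rational part) = -12/17.
Simple pole: residue = g(a) at a = -1/7, which is -12/17.
List the singular points by increasing real part (a conjugate pair: the negative imaginary part first).

Radius of convergence at 0: 1/7.
At -4/5: an algebraic (square-root) branch point.
At -1/7: a pole of order 1; residue -12/17.
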